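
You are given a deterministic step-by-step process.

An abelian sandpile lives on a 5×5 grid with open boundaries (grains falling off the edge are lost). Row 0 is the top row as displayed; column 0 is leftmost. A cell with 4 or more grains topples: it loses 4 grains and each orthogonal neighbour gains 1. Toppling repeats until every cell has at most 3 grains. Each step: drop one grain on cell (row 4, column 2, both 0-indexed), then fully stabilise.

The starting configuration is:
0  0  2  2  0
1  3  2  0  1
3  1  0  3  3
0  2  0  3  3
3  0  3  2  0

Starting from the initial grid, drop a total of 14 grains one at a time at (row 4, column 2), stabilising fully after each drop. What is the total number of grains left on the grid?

39

[0] 0  0  2  2  0
1  3  2  0  1
3  1  0  3  3
0  2  0  3  3
3  0  3  2  0
[1] 0  0  2  2  0
1  3  2  0  1
3  1  0  3  3
0  2  1  3  3
3  1  0  3  0
[2] 0  0  2  2  0
1  3  2  0  1
3  1  0  3  3
0  2  1  3  3
3  1  1  3  0
[3] 0  0  2  2  0
1  3  2  0  1
3  1  0  3  3
0  2  1  3  3
3  1  2  3  0
[4] 0  0  2  2  0
1  3  2  0  1
3  1  0  3  3
0  2  1  3  3
3  1  3  3  0
[5] 0  0  2  2  0
1  3  2  1  2
3  1  1  1  1
0  2  3  2  1
3  2  1  1  2
[6] 0  0  2  2  0
1  3  2  1  2
3  1  1  1  1
0  2  3  2  1
3  2  2  1  2
[7] 0  0  2  2  0
1  3  2  1  2
3  1  1  1  1
0  2  3  2  1
3  2  3  1  2
[8] 0  0  2  2  0
1  3  2  1  2
3  1  2  1  1
0  3  0  3  1
3  3  1  2  2
[9] 0  0  2  2  0
1  3  2  1  2
3  1  2  1  1
0  3  0  3  1
3  3  2  2  2
[10] 0  0  2  2  0
1  3  2  1  2
3  1  2  1  1
0  3  0  3  1
3  3  3  2  2
[11] 0  0  2  2  0
1  3  2  1  2
3  2  2  1  1
2  0  2  3  1
0  2  1  3  2
[12] 0  0  2  2  0
1  3  2  1  2
3  2  2  1  1
2  0  2  3  1
0  2  2  3  2
[13] 0  0  2  2  0
1  3  2  1  2
3  2  2  1  1
2  0  2  3  1
0  2  3  3  2
[14] 0  0  2  2  0
1  3  2  1  2
3  2  3  2  1
2  1  0  1  2
0  3  2  1  3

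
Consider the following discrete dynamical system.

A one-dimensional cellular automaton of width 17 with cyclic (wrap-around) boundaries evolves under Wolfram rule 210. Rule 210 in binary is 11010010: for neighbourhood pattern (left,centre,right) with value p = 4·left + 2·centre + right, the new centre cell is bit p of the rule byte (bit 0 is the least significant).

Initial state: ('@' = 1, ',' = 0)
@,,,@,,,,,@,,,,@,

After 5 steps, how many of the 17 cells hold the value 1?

4

[0] @,,,@,,,,,@,,,,@,
[1] ,@,@,@,,,@,@,,@,,
[2] @,,,,,@,@,,,@@,@,
[3] ,@,,,@,,,@,@,@,,,
[4] @,@,@,@,@,,,,,@,,
[5] ,,,,,,,,,@,,,@,@@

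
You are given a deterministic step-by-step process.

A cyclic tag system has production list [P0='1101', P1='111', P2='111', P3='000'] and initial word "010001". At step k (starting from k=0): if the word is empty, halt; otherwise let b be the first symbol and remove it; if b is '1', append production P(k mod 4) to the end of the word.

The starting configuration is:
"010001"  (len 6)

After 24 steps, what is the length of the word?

[0] "010001"  (len 6)
[1] "10001"  (len 5)
[2] "0001111"  (len 7)
[3] "001111"  (len 6)
[4] "01111"  (len 5)
[5] "1111"  (len 4)
[6] "111111"  (len 6)
[7] "11111111"  (len 8)
[8] "1111111000"  (len 10)
[9] "1111110001101"  (len 13)
[10] "111110001101111"  (len 15)
[11] "11110001101111111"  (len 17)
[12] "1110001101111111000"  (len 19)
[13] "1100011011111110001101"  (len 22)
[14] "100011011111110001101111"  (len 24)
[15] "00011011111110001101111111"  (len 26)
[16] "0011011111110001101111111"  (len 25)
[17] "011011111110001101111111"  (len 24)
[18] "11011111110001101111111"  (len 23)
[19] "1011111110001101111111111"  (len 25)
[20] "011111110001101111111111000"  (len 27)
[21] "11111110001101111111111000"  (len 26)
[22] "1111110001101111111111000111"  (len 28)
[23] "111110001101111111111000111111"  (len 30)
[24] "11110001101111111111000111111000"  (len 32)

32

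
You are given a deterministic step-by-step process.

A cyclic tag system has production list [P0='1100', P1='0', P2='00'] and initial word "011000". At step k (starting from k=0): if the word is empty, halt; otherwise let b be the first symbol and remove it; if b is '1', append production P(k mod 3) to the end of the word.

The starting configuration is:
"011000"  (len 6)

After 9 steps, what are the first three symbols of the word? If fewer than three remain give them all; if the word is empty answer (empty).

gen 0: "011000"  (len 6)
gen 1: "11000"  (len 5)
gen 2: "10000"  (len 5)
gen 3: "000000"  (len 6)
gen 4: "00000"  (len 5)
gen 5: "0000"  (len 4)
gen 6: "000"  (len 3)
gen 7: "00"  (len 2)
gen 8: "0"  (len 1)
gen 9: (halted — word empty)

(empty)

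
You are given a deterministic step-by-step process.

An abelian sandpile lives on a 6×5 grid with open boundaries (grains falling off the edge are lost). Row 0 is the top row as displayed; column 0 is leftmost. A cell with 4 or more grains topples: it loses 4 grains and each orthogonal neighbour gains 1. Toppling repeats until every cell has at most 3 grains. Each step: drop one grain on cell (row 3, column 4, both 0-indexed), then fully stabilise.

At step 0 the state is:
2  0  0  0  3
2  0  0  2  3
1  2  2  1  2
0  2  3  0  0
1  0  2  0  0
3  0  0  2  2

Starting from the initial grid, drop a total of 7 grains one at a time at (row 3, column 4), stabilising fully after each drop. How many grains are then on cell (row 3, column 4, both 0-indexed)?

3

k=0  2  0  0  0  3
2  0  0  2  3
1  2  2  1  2
0  2  3  0  0
1  0  2  0  0
3  0  0  2  2
k=1  2  0  0  0  3
2  0  0  2  3
1  2  2  1  2
0  2  3  0  1
1  0  2  0  0
3  0  0  2  2
k=2  2  0  0  0  3
2  0  0  2  3
1  2  2  1  2
0  2  3  0  2
1  0  2  0  0
3  0  0  2  2
k=3  2  0  0  0  3
2  0  0  2  3
1  2  2  1  2
0  2  3  0  3
1  0  2  0  0
3  0  0  2  2
k=4  2  0  0  0  3
2  0  0  2  3
1  2  2  1  3
0  2  3  1  0
1  0  2  0  1
3  0  0  2  2
k=5  2  0  0  0  3
2  0  0  2  3
1  2  2  1  3
0  2  3  1  1
1  0  2  0  1
3  0  0  2  2
k=6  2  0  0  0  3
2  0  0  2  3
1  2  2  1  3
0  2  3  1  2
1  0  2  0  1
3  0  0  2  2
k=7  2  0  0  0  3
2  0  0  2  3
1  2  2  1  3
0  2  3  1  3
1  0  2  0  1
3  0  0  2  2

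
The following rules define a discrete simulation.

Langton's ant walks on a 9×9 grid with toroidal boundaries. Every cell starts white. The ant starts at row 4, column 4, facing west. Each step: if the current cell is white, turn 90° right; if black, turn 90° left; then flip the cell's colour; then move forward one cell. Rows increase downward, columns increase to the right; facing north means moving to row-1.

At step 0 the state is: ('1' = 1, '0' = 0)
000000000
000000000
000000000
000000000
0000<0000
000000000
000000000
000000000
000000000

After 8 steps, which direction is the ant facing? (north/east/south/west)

[0] 000000000
000000000
000000000
000000000
0000<0000
000000000
000000000
000000000
000000000
[1] 000000000
000000000
000000000
0000^0000
000010000
000000000
000000000
000000000
000000000
[2] 000000000
000000000
000000000
00001>000
000010000
000000000
000000000
000000000
000000000
[3] 000000000
000000000
000000000
000011000
00001v000
000000000
000000000
000000000
000000000
[4] 000000000
000000000
000000000
000011000
0000<1000
000000000
000000000
000000000
000000000
[5] 000000000
000000000
000000000
000011000
000001000
0000v0000
000000000
000000000
000000000
[6] 000000000
000000000
000000000
000011000
000001000
000<10000
000000000
000000000
000000000
[7] 000000000
000000000
000000000
000011000
000^01000
000110000
000000000
000000000
000000000
[8] 000000000
000000000
000000000
000011000
0001>1000
000110000
000000000
000000000
000000000

east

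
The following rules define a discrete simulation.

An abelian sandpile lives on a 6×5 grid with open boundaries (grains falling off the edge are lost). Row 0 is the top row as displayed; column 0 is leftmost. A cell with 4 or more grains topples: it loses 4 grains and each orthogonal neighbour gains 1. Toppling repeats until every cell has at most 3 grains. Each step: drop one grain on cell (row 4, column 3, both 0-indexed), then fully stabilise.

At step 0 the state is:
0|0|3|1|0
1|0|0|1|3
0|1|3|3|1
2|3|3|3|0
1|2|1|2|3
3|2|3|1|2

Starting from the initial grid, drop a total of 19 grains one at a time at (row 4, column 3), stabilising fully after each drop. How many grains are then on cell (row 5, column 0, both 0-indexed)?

step 0: 0|0|3|1|0
1|0|0|1|3
0|1|3|3|1
2|3|3|3|0
1|2|1|2|3
3|2|3|1|2
step 1: 0|0|3|1|0
1|0|0|1|3
0|1|3|3|1
2|3|3|3|0
1|2|1|3|3
3|2|3|1|2
step 2: 0|0|3|1|0
1|0|1|2|3
0|3|1|1|2
3|0|2|2|2
1|3|3|2|0
3|2|3|2|3
step 3: 0|0|3|1|0
1|0|1|2|3
0|3|1|1|2
3|0|2|2|2
1|3|3|3|0
3|2|3|2|3
step 4: 0|0|3|1|0
1|0|1|2|3
0|3|1|1|2
3|1|3|3|2
3|1|2|2|2
0|1|2|1|0
step 5: 0|0|3|1|0
1|0|1|2|3
0|3|1|1|2
3|1|3|3|2
3|1|2|3|2
0|1|2|1|0
step 6: 0|0|3|1|0
1|0|1|2|3
0|3|2|2|2
3|2|1|1|3
3|2|0|2|3
0|1|3|2|0
step 7: 0|0|3|1|0
1|0|1|2|3
0|3|2|2|2
3|2|1|1|3
3|2|0|3|3
0|1|3|2|0
step 8: 0|0|3|1|0
1|0|1|2|3
0|3|2|2|3
3|2|1|3|0
3|2|1|1|1
0|1|3|3|1
step 9: 0|0|3|1|0
1|0|1|2|3
0|3|2|2|3
3|2|1|3|0
3|2|1|2|1
0|1|3|3|1
step 10: 0|0|3|1|0
1|0|1|2|3
0|3|2|2|3
3|2|1|3|0
3|2|1|3|1
0|1|3|3|1
step 11: 0|0|3|1|0
1|0|1|2|3
0|3|2|3|3
3|2|2|0|1
3|2|3|2|2
0|2|0|1|2
step 12: 0|0|3|1|0
1|0|1|2|3
0|3|2|3|3
3|2|2|0|1
3|2|3|3|2
0|2|0|1|2
step 13: 0|0|3|1|0
1|0|1|2|3
0|3|2|3|3
3|2|3|1|1
3|3|0|1|3
0|2|1|2|2
step 14: 0|0|3|1|0
1|0|1|2|3
0|3|2|3|3
3|2|3|1|1
3|3|0|2|3
0|2|1|2|2
step 15: 0|0|3|1|0
1|0|1|2|3
0|3|2|3|3
3|2|3|1|1
3|3|0|3|3
0|2|1|2|2
step 16: 0|0|3|1|0
1|0|1|2|3
0|3|2|3|3
3|2|3|2|2
3|3|1|1|0
0|2|1|3|3
step 17: 0|0|3|1|0
1|0|1|2|3
0|3|2|3|3
3|2|3|2|2
3|3|1|2|0
0|2|1|3|3
step 18: 0|0|3|1|0
1|0|1|2|3
0|3|2|3|3
3|2|3|2|2
3|3|1|3|0
0|2|1|3|3
step 19: 0|0|3|1|0
1|0|1|2|3
0|3|2|3|3
3|2|3|3|2
3|3|2|1|2
0|2|2|1|0

0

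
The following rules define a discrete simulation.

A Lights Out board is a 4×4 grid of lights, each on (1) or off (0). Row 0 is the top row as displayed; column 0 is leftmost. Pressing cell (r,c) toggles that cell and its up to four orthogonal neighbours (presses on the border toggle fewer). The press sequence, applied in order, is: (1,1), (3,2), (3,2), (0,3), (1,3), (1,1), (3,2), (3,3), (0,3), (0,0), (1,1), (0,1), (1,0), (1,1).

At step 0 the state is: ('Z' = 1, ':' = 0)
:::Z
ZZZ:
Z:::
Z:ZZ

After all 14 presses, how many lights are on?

gen 0: :::Z
ZZZ:
Z:::
Z:ZZ
gen 1: :Z:Z
::::
ZZ::
Z:ZZ
gen 2: :Z:Z
::::
ZZZ:
ZZ::
gen 3: :Z:Z
::::
ZZ::
Z:ZZ
gen 4: :ZZ:
:::Z
ZZ::
Z:ZZ
gen 5: :ZZZ
::Z:
ZZ:Z
Z:ZZ
gen 6: ::ZZ
ZZ::
Z::Z
Z:ZZ
gen 7: ::ZZ
ZZ::
Z:ZZ
ZZ::
gen 8: ::ZZ
ZZ::
Z:Z:
ZZZZ
gen 9: ::::
ZZ:Z
Z:Z:
ZZZZ
gen 10: ZZ::
:Z:Z
Z:Z:
ZZZZ
gen 11: Z:::
Z:ZZ
ZZZ:
ZZZZ
gen 12: :ZZ:
ZZZZ
ZZZ:
ZZZZ
gen 13: ZZZ:
::ZZ
:ZZ:
ZZZZ
gen 14: Z:Z:
ZZ:Z
::Z:
ZZZZ

10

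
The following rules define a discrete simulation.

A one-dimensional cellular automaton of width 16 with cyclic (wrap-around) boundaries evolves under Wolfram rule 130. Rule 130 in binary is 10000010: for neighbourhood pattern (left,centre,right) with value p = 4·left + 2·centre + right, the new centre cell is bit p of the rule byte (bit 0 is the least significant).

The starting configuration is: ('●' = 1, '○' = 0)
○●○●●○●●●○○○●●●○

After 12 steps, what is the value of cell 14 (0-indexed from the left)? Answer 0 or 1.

0

k=0  ○●○●●○●●●○○○●●●○
k=1  ●○○○○○○●○○○●○●○○
k=2  ○○○○○○●○○○●○○○○●
k=3  ○○○○○●○○○●○○○○●○
k=4  ○○○○●○○○●○○○○●○○
k=5  ○○○●○○○●○○○○●○○○
k=6  ○○●○○○●○○○○●○○○○
k=7  ○●○○○●○○○○●○○○○○
k=8  ●○○○●○○○○●○○○○○○
k=9  ○○○●○○○○●○○○○○○●
k=10  ○○●○○○○●○○○○○○●○
k=11  ○●○○○○●○○○○○○●○○
k=12  ●○○○○●○○○○○○●○○○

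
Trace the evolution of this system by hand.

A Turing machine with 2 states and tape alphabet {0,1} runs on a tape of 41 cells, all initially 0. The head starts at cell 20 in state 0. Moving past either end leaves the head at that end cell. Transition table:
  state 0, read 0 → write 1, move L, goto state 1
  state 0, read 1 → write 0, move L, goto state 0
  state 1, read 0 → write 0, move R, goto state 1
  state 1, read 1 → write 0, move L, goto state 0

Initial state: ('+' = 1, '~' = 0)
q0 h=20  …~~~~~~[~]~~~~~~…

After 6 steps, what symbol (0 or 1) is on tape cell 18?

k=0  q0 h=20  …~~~~~~[~]~~~~~~…
k=1  q1 h=19  …~~~~~~[~]+~~~~~…
k=2  q1 h=20  …~~~~~~[+]~~~~~~…
k=3  q0 h=19  …~~~~~~[~]~~~~~~…
k=4  q1 h=18  …~~~~~~[~]+~~~~~…
k=5  q1 h=19  …~~~~~~[+]~~~~~~…
k=6  q0 h=18  …~~~~~~[~]~~~~~~…

0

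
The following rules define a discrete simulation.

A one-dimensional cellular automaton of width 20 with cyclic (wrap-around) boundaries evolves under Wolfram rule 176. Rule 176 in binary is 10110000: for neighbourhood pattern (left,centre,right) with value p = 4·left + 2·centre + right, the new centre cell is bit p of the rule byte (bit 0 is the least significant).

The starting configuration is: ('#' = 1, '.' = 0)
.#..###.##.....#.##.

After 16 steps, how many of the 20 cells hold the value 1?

0) .#..###.##.....#.##.
1) ..#..#.#..#.....#..#
2) #..#..#.#..#.....#..
3) .#..#..#.#..#.....#.
4) ..#..#..#.#..#.....#
5) #..#..#..#.#..#.....
6) .#..#..#..#.#..#....
7) ..#..#..#..#.#..#...
8) ...#..#..#..#.#..#..
9) ....#..#..#..#.#..#.
10) .....#..#..#..#.#..#
11) #.....#..#..#..#.#..
12) .#.....#..#..#..#.#.
13) ..#.....#..#..#..#.#
14) #..#.....#..#..#..#.
15) .#..#.....#..#..#..#
16) #.#..#.....#..#..#..

6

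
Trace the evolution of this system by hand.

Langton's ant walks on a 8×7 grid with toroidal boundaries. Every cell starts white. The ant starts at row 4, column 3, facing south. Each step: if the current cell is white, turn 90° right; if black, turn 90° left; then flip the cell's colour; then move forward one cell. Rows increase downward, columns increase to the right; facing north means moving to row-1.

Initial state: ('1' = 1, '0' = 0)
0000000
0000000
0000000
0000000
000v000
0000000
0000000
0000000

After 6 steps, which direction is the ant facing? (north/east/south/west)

t=0: 0000000
0000000
0000000
0000000
000v000
0000000
0000000
0000000
t=1: 0000000
0000000
0000000
0000000
00<1000
0000000
0000000
0000000
t=2: 0000000
0000000
0000000
00^0000
0011000
0000000
0000000
0000000
t=3: 0000000
0000000
0000000
001>000
0011000
0000000
0000000
0000000
t=4: 0000000
0000000
0000000
0011000
001v000
0000000
0000000
0000000
t=5: 0000000
0000000
0000000
0011000
0010>00
0000000
0000000
0000000
t=6: 0000000
0000000
0000000
0011000
0010100
0000v00
0000000
0000000

south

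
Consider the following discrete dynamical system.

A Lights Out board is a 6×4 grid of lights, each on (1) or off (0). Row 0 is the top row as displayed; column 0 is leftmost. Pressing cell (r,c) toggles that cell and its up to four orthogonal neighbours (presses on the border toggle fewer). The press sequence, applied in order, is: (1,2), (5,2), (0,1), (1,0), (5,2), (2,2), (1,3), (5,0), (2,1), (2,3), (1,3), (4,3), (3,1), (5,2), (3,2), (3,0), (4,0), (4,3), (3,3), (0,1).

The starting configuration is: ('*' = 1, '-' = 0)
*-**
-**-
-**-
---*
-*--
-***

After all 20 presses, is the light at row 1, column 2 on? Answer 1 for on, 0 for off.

1

gen 0: *-**
-**-
-**-
---*
-*--
-***
gen 1: *--*
---*
-*--
---*
-*--
-***
gen 2: *--*
---*
-*--
---*
-**-
----
gen 3: -***
-*-*
-*--
---*
-**-
----
gen 4: ****
*--*
**--
---*
-**-
----
gen 5: ****
*--*
**--
---*
-*--
-***
gen 6: ****
*-**
*-**
--**
-*--
-***
gen 7: ***-
*---
*-*-
--**
-*--
-***
gen 8: ***-
*---
*-*-
--**
**--
*-**
gen 9: ***-
**--
-*--
-***
**--
*-**
gen 10: ***-
**-*
-***
-**-
**--
*-**
gen 11: ****
***-
-**-
-**-
**--
*-**
gen 12: ****
***-
-**-
-***
****
*-*-
gen 13: ****
***-
--*-
*--*
*-**
*-*-
gen 14: ****
***-
--*-
*--*
*--*
**-*
gen 15: ****
***-
----
***-
*-**
**-*
gen 16: ****
***-
*---
--*-
--**
**-*
gen 17: ****
***-
*---
*-*-
****
-*-*
gen 18: ****
***-
*---
*-**
**--
-*--
gen 19: ****
***-
*--*
*---
**-*
-*--
gen 20: ---*
*-*-
*--*
*---
**-*
-*--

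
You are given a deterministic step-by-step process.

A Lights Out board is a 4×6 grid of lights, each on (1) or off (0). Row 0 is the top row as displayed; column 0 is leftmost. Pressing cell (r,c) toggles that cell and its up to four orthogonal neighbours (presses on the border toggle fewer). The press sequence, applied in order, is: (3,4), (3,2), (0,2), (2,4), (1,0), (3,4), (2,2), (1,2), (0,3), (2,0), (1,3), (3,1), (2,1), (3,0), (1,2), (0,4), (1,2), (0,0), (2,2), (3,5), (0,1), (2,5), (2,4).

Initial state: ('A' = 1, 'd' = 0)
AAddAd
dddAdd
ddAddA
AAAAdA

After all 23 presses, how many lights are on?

k=0  AAddAd
dddAdd
ddAddA
AAAAdA
k=1  AAddAd
dddAdd
ddAdAA
AAAdAd
k=2  AAddAd
dddAdd
ddddAA
AddAAd
k=3  AdAAAd
ddAAdd
ddddAA
AddAAd
k=4  AdAAAd
ddAAAd
dddAdd
AddAdd
k=5  ddAAAd
AAAAAd
AddAdd
AddAdd
k=6  ddAAAd
AAAAAd
AddAAd
AdddAA
k=7  ddAAAd
AAdAAd
AAAdAd
AdAdAA
k=8  dddAAd
AdAdAd
AAddAd
AdAdAA
k=9  ddAddd
AdAAAd
AAddAd
AdAdAA
k=10  ddAddd
ddAAAd
ddddAd
ddAdAA
k=11  ddAAdd
dddddd
dddAAd
ddAdAA
k=12  ddAAdd
dddddd
dAdAAd
AAddAA
k=13  ddAAdd
dAdddd
AdAAAd
AdddAA
k=14  ddAAdd
dAdddd
ddAAAd
dAddAA
k=15  dddAdd
ddAAdd
dddAAd
dAddAA
k=16  ddddAA
ddAAAd
dddAAd
dAddAA
k=17  ddAdAA
dAddAd
ddAAAd
dAddAA
k=18  AAAdAA
AAddAd
ddAAAd
dAddAA
k=19  AAAdAA
AAAdAd
dAddAd
dAAdAA
k=20  AAAdAA
AAAdAd
dAddAA
dAAddd
k=21  ddddAA
AdAdAd
dAddAA
dAAddd
k=22  ddddAA
AdAdAA
dAdddd
dAAddA
k=23  ddddAA
AdAddA
dAdAAA
dAAdAA

13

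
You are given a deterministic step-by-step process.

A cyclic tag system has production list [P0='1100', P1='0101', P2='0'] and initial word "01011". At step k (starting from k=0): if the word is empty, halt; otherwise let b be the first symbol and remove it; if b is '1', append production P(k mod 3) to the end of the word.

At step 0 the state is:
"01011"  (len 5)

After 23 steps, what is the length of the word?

t=0: "01011"  (len 5)
t=1: "1011"  (len 4)
t=2: "0110101"  (len 7)
t=3: "110101"  (len 6)
t=4: "101011100"  (len 9)
t=5: "010111000101"  (len 12)
t=6: "10111000101"  (len 11)
t=7: "01110001011100"  (len 14)
t=8: "1110001011100"  (len 13)
t=9: "1100010111000"  (len 13)
t=10: "1000101110001100"  (len 16)
t=11: "0001011100011000101"  (len 19)
t=12: "001011100011000101"  (len 18)
t=13: "01011100011000101"  (len 17)
t=14: "1011100011000101"  (len 16)
t=15: "0111000110001010"  (len 16)
t=16: "111000110001010"  (len 15)
t=17: "110001100010100101"  (len 18)
t=18: "100011000101001010"  (len 18)
t=19: "000110001010010101100"  (len 21)
t=20: "00110001010010101100"  (len 20)
t=21: "0110001010010101100"  (len 19)
t=22: "110001010010101100"  (len 18)
t=23: "100010100101011000101"  (len 21)

21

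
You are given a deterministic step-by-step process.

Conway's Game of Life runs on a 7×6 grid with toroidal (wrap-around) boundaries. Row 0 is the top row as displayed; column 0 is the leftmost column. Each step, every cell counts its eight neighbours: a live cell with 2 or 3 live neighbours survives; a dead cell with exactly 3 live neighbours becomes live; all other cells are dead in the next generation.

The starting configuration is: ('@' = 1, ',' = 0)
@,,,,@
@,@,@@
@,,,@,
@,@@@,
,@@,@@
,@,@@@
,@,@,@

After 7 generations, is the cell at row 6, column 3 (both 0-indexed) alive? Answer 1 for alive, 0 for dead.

1

0) @,,,,@
@,@,@@
@,,,@,
@,@@@,
,@@,@@
,@,@@@
,@,@,@
1) ,,@@,,
,,,@@,
@,@,,,
@,@,,,
,,,,,,
,@,,,,
,@,@,,
2) ,,,,,,
,@,,@,
,,@,,@
,,,,,,
,@,,,,
,,@,,,
,@,@,,
3) ,,@,,,
,,,,,,
,,,,,,
,,,,,,
,,,,,,
,@@,,,
,,@,,,
4) ,,,,,,
,,,,,,
,,,,,,
,,,,,,
,,,,,,
,@@,,,
,,@@,,
5) ,,,,,,
,,,,,,
,,,,,,
,,,,,,
,,,,,,
,@@@,,
,@@@,,
6) ,,@,,,
,,,,,,
,,,,,,
,,,,,,
,,@,,,
,@,@,,
,@,@,,
7) ,,@,,,
,,,,,,
,,,,,,
,,,,,,
,,@,,,
,@,@,,
,@,@,,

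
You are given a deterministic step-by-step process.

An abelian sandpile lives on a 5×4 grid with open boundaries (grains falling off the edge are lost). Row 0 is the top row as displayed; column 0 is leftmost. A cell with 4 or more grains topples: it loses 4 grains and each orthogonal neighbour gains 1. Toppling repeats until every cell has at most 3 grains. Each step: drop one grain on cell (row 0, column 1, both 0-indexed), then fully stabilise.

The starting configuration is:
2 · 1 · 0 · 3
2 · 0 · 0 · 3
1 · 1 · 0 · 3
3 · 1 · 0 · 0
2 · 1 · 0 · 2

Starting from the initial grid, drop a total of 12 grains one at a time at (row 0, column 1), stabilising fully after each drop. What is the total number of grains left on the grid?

32

t=0: 2 · 1 · 0 · 3
2 · 0 · 0 · 3
1 · 1 · 0 · 3
3 · 1 · 0 · 0
2 · 1 · 0 · 2
t=1: 2 · 2 · 0 · 3
2 · 0 · 0 · 3
1 · 1 · 0 · 3
3 · 1 · 0 · 0
2 · 1 · 0 · 2
t=2: 2 · 3 · 0 · 3
2 · 0 · 0 · 3
1 · 1 · 0 · 3
3 · 1 · 0 · 0
2 · 1 · 0 · 2
t=3: 3 · 0 · 1 · 3
2 · 1 · 0 · 3
1 · 1 · 0 · 3
3 · 1 · 0 · 0
2 · 1 · 0 · 2
t=4: 3 · 1 · 1 · 3
2 · 1 · 0 · 3
1 · 1 · 0 · 3
3 · 1 · 0 · 0
2 · 1 · 0 · 2
t=5: 3 · 2 · 1 · 3
2 · 1 · 0 · 3
1 · 1 · 0 · 3
3 · 1 · 0 · 0
2 · 1 · 0 · 2
t=6: 3 · 3 · 1 · 3
2 · 1 · 0 · 3
1 · 1 · 0 · 3
3 · 1 · 0 · 0
2 · 1 · 0 · 2
t=7: 0 · 1 · 2 · 3
3 · 2 · 0 · 3
1 · 1 · 0 · 3
3 · 1 · 0 · 0
2 · 1 · 0 · 2
t=8: 0 · 2 · 2 · 3
3 · 2 · 0 · 3
1 · 1 · 0 · 3
3 · 1 · 0 · 0
2 · 1 · 0 · 2
t=9: 0 · 3 · 2 · 3
3 · 2 · 0 · 3
1 · 1 · 0 · 3
3 · 1 · 0 · 0
2 · 1 · 0 · 2
t=10: 1 · 0 · 3 · 3
3 · 3 · 0 · 3
1 · 1 · 0 · 3
3 · 1 · 0 · 0
2 · 1 · 0 · 2
t=11: 1 · 1 · 3 · 3
3 · 3 · 0 · 3
1 · 1 · 0 · 3
3 · 1 · 0 · 0
2 · 1 · 0 · 2
t=12: 1 · 2 · 3 · 3
3 · 3 · 0 · 3
1 · 1 · 0 · 3
3 · 1 · 0 · 0
2 · 1 · 0 · 2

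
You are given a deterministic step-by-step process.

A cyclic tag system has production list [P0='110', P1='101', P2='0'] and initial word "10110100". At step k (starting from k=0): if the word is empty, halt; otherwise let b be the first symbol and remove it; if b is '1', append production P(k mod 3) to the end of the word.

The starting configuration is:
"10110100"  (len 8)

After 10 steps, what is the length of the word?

10

t=0: "10110100"  (len 8)
t=1: "0110100110"  (len 10)
t=2: "110100110"  (len 9)
t=3: "101001100"  (len 9)
t=4: "01001100110"  (len 11)
t=5: "1001100110"  (len 10)
t=6: "0011001100"  (len 10)
t=7: "011001100"  (len 9)
t=8: "11001100"  (len 8)
t=9: "10011000"  (len 8)
t=10: "0011000110"  (len 10)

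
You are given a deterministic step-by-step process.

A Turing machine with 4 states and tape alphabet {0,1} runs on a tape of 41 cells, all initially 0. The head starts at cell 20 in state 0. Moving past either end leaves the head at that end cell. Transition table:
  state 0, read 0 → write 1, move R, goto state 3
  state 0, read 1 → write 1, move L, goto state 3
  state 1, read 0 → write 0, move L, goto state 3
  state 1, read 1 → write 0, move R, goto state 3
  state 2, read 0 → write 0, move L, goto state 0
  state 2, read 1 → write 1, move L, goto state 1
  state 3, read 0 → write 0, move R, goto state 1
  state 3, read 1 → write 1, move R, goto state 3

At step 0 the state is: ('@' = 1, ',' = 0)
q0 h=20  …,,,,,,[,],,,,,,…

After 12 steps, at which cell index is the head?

step 0: q0 h=20  …,,,,,,[,],,,,,,…
step 1: q3 h=21  …,,,,,@[,],,,,,,…
step 2: q1 h=22  …,,,,@,[,],,,,,,…
step 3: q3 h=21  …,,,,,@[,],,,,,,…
step 4: q1 h=22  …,,,,@,[,],,,,,,…
step 5: q3 h=21  …,,,,,@[,],,,,,,…
step 6: q1 h=22  …,,,,@,[,],,,,,,…
step 7: q3 h=21  …,,,,,@[,],,,,,,…
step 8: q1 h=22  …,,,,@,[,],,,,,,…
step 9: q3 h=21  …,,,,,@[,],,,,,,…
step 10: q1 h=22  …,,,,@,[,],,,,,,…
step 11: q3 h=21  …,,,,,@[,],,,,,,…
step 12: q1 h=22  …,,,,@,[,],,,,,,…

22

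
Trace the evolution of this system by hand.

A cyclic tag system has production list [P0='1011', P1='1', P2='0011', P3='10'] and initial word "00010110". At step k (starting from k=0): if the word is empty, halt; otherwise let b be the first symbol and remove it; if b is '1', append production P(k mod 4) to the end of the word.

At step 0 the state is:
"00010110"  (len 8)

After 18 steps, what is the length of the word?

[0] "00010110"  (len 8)
[1] "0010110"  (len 7)
[2] "010110"  (len 6)
[3] "10110"  (len 5)
[4] "011010"  (len 6)
[5] "11010"  (len 5)
[6] "10101"  (len 5)
[7] "01010011"  (len 8)
[8] "1010011"  (len 7)
[9] "0100111011"  (len 10)
[10] "100111011"  (len 9)
[11] "001110110011"  (len 12)
[12] "01110110011"  (len 11)
[13] "1110110011"  (len 10)
[14] "1101100111"  (len 10)
[15] "1011001110011"  (len 13)
[16] "01100111001110"  (len 14)
[17] "1100111001110"  (len 13)
[18] "1001110011101"  (len 13)

13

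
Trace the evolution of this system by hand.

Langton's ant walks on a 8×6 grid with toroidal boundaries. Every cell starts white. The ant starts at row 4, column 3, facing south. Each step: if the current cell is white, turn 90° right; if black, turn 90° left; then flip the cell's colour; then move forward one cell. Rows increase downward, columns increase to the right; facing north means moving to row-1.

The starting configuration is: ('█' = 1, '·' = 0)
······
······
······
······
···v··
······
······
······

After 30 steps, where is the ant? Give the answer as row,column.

3,4

[0] ······
······
······
······
···v··
······
······
······
[1] ······
······
······
······
··<█··
······
······
······
[2] ······
······
······
··^···
··██··
······
······
······
[3] ······
······
······
··█>··
··██··
······
······
······
[4] ······
······
······
··██··
··█v··
······
······
······
[5] ······
······
······
··██··
··█·>·
······
······
······
[6] ······
······
······
··██··
··█·█·
····v·
······
······
[7] ······
······
······
··██··
··█·█·
···<█·
······
······
[8] ······
······
······
··██··
··█^█·
···██·
······
······
[9] ······
······
······
··██··
··██>·
···██·
······
······
[10] ······
······
······
··██^·
··██··
···██·
······
······
[11] ······
······
······
··███>
··██··
···██·
······
······
[12] ······
······
······
··████
··██·v
···██·
······
······
[13] ······
······
······
··████
··██<█
···██·
······
······
[14] ······
······
······
··██^█
··████
···██·
······
······
[15] ······
······
······
··█<·█
··████
···██·
······
······
[16] ······
······
······
··█··█
··█v██
···██·
······
······
[17] ······
······
······
··█··█
··█·>█
···██·
······
······
[18] ······
······
······
··█·^█
··█··█
···██·
······
······
[19] ······
······
······
··█·█>
··█··█
···██·
······
······
[20] ······
······
·····^
··█·█·
··█··█
···██·
······
······
[21] ······
······
>····█
··█·█·
··█··█
···██·
······
······
[22] ······
······
█····█
v·█·█·
··█··█
···██·
······
······
[23] ······
······
█····█
█·█·█<
··█··█
···██·
······
······
[24] ······
······
█····^
█·█·██
··█··█
···██·
······
······
[25] ······
······
█···<·
█·█·██
··█··█
···██·
······
······
[26] ······
····^·
█···█·
█·█·██
··█··█
···██·
······
······
[27] ······
····█>
█···█·
█·█·██
··█··█
···██·
······
······
[28] ······
····██
█···█v
█·█·██
··█··█
···██·
······
······
[29] ······
····██
█···<█
█·█·██
··█··█
···██·
······
······
[30] ······
····██
█····█
█·█·v█
··█··█
···██·
······
······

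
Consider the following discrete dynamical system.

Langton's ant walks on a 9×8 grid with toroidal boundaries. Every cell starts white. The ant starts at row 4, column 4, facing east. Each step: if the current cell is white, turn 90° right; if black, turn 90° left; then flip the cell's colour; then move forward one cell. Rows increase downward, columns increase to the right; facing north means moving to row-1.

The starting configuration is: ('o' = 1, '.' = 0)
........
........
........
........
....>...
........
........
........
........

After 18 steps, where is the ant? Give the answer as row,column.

3,3

step 0: ........
........
........
........
....>...
........
........
........
........
step 1: ........
........
........
........
....o...
....v...
........
........
........
step 2: ........
........
........
........
....o...
...<o...
........
........
........
step 3: ........
........
........
........
...^o...
...oo...
........
........
........
step 4: ........
........
........
........
...o>...
...oo...
........
........
........
step 5: ........
........
........
....^...
...o....
...oo...
........
........
........
step 6: ........
........
........
....o>..
...o....
...oo...
........
........
........
step 7: ........
........
........
....oo..
...o.v..
...oo...
........
........
........
step 8: ........
........
........
....oo..
...o<o..
...oo...
........
........
........
step 9: ........
........
........
....^o..
...ooo..
...oo...
........
........
........
step 10: ........
........
........
...<.o..
...ooo..
...oo...
........
........
........
step 11: ........
........
...^....
...o.o..
...ooo..
...oo...
........
........
........
step 12: ........
........
...o>...
...o.o..
...ooo..
...oo...
........
........
........
step 13: ........
........
...oo...
...ovo..
...ooo..
...oo...
........
........
........
step 14: ........
........
...oo...
...<oo..
...ooo..
...oo...
........
........
........
step 15: ........
........
...oo...
....oo..
...voo..
...oo...
........
........
........
step 16: ........
........
...oo...
....oo..
....>o..
...oo...
........
........
........
step 17: ........
........
...oo...
....^o..
.....o..
...oo...
........
........
........
step 18: ........
........
...oo...
...<.o..
.....o..
...oo...
........
........
........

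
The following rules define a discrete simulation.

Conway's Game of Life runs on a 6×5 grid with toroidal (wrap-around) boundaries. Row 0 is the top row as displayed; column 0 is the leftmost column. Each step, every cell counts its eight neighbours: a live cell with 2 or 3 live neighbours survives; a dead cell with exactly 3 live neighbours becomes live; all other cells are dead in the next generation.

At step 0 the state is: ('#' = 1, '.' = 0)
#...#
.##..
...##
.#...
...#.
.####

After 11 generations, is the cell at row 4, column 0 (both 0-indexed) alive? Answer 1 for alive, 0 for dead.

step 0: #...#
.##..
...##
.#...
...#.
.####
step 1: ....#
.##..
##.#.
..###
##.##
.##..
step 2: #..#.
.####
#....
.....
.....
.##..
step 3: #....
.###.
#####
.....
.....
.##..
step 4: #..#.
.....
#...#
#####
.....
.#...
step 5: .....
#....
..#..
.###.
...##
.....
step 6: .....
.....
..##.
.#..#
...##
.....
step 7: .....
.....
..##.
#...#
#..##
.....
step 8: .....
.....
...##
###..
#..#.
....#
step 9: .....
.....
#####
###..
#.##.
....#
step 10: .....
#####
...##
.....
#.##.
...##
step 11: .#...
###..
.#...
..#..
..##.
..###

0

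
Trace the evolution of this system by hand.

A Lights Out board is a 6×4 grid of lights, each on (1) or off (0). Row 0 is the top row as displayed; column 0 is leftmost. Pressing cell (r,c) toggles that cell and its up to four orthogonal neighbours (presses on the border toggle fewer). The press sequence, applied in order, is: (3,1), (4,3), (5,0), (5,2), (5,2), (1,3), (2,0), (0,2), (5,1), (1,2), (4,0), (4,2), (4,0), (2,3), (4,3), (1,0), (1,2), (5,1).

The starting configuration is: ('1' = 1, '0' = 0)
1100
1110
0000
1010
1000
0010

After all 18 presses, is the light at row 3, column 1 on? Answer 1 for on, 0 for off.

1

step 0: 1100
1110
0000
1010
1000
0010
step 1: 1100
1110
0100
0100
1100
0010
step 2: 1100
1110
0100
0101
1111
0011
step 3: 1100
1110
0100
0101
0111
1111
step 4: 1100
1110
0100
0101
0101
1000
step 5: 1100
1110
0100
0101
0111
1111
step 6: 1101
1101
0101
0101
0111
1111
step 7: 1101
0101
1001
1101
0111
1111
step 8: 1010
0111
1001
1101
0111
1111
step 9: 1010
0111
1001
1101
0011
0001
step 10: 1000
0000
1011
1101
0011
0001
step 11: 1000
0000
1011
0101
1111
1001
step 12: 1000
0000
1011
0111
1000
1011
step 13: 1000
0000
1011
1111
0100
0011
step 14: 1000
0001
1000
1110
0100
0011
step 15: 1000
0001
1000
1111
0111
0010
step 16: 0000
1101
0000
1111
0111
0010
step 17: 0010
1010
0010
1111
0111
0010
step 18: 0010
1010
0010
1111
0011
1100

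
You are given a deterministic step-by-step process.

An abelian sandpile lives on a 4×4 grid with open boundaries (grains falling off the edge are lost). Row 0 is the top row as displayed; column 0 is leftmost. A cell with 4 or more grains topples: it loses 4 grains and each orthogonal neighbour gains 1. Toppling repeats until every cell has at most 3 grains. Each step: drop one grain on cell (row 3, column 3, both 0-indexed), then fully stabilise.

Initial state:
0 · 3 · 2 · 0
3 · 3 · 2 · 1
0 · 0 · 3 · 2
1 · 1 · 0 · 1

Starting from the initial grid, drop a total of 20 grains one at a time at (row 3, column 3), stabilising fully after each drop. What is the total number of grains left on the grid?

27

gen 0: 0 · 3 · 2 · 0
3 · 3 · 2 · 1
0 · 0 · 3 · 2
1 · 1 · 0 · 1
gen 1: 0 · 3 · 2 · 0
3 · 3 · 2 · 1
0 · 0 · 3 · 2
1 · 1 · 0 · 2
gen 2: 0 · 3 · 2 · 0
3 · 3 · 2 · 1
0 · 0 · 3 · 2
1 · 1 · 0 · 3
gen 3: 0 · 3 · 2 · 0
3 · 3 · 2 · 1
0 · 0 · 3 · 3
1 · 1 · 1 · 0
gen 4: 0 · 3 · 2 · 0
3 · 3 · 2 · 1
0 · 0 · 3 · 3
1 · 1 · 1 · 1
gen 5: 0 · 3 · 2 · 0
3 · 3 · 2 · 1
0 · 0 · 3 · 3
1 · 1 · 1 · 2
gen 6: 0 · 3 · 2 · 0
3 · 3 · 2 · 1
0 · 0 · 3 · 3
1 · 1 · 1 · 3
gen 7: 0 · 3 · 2 · 0
3 · 3 · 3 · 2
0 · 1 · 0 · 1
1 · 1 · 3 · 1
gen 8: 0 · 3 · 2 · 0
3 · 3 · 3 · 2
0 · 1 · 0 · 1
1 · 1 · 3 · 2
gen 9: 0 · 3 · 2 · 0
3 · 3 · 3 · 2
0 · 1 · 0 · 1
1 · 1 · 3 · 3
gen 10: 0 · 3 · 2 · 0
3 · 3 · 3 · 2
0 · 1 · 1 · 2
1 · 2 · 0 · 1
gen 11: 0 · 3 · 2 · 0
3 · 3 · 3 · 2
0 · 1 · 1 · 2
1 · 2 · 0 · 2
gen 12: 0 · 3 · 2 · 0
3 · 3 · 3 · 2
0 · 1 · 1 · 2
1 · 2 · 0 · 3
gen 13: 0 · 3 · 2 · 0
3 · 3 · 3 · 2
0 · 1 · 1 · 3
1 · 2 · 1 · 0
gen 14: 0 · 3 · 2 · 0
3 · 3 · 3 · 2
0 · 1 · 1 · 3
1 · 2 · 1 · 1
gen 15: 0 · 3 · 2 · 0
3 · 3 · 3 · 2
0 · 1 · 1 · 3
1 · 2 · 1 · 2
gen 16: 0 · 3 · 2 · 0
3 · 3 · 3 · 2
0 · 1 · 1 · 3
1 · 2 · 1 · 3
gen 17: 0 · 3 · 2 · 0
3 · 3 · 3 · 3
0 · 1 · 2 · 0
1 · 2 · 2 · 1
gen 18: 0 · 3 · 2 · 0
3 · 3 · 3 · 3
0 · 1 · 2 · 0
1 · 2 · 2 · 2
gen 19: 0 · 3 · 2 · 0
3 · 3 · 3 · 3
0 · 1 · 2 · 0
1 · 2 · 2 · 3
gen 20: 0 · 3 · 2 · 0
3 · 3 · 3 · 3
0 · 1 · 2 · 1
1 · 2 · 3 · 0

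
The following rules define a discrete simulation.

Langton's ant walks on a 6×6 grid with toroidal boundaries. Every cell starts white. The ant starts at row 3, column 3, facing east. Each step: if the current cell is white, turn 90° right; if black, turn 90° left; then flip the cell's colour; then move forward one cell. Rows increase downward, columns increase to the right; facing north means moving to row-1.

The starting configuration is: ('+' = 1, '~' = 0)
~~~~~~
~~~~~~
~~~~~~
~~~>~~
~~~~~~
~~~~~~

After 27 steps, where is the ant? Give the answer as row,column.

1,0

step 0: ~~~~~~
~~~~~~
~~~~~~
~~~>~~
~~~~~~
~~~~~~
step 1: ~~~~~~
~~~~~~
~~~~~~
~~~+~~
~~~v~~
~~~~~~
step 2: ~~~~~~
~~~~~~
~~~~~~
~~~+~~
~~<+~~
~~~~~~
step 3: ~~~~~~
~~~~~~
~~~~~~
~~^+~~
~~++~~
~~~~~~
step 4: ~~~~~~
~~~~~~
~~~~~~
~~+>~~
~~++~~
~~~~~~
step 5: ~~~~~~
~~~~~~
~~~^~~
~~+~~~
~~++~~
~~~~~~
step 6: ~~~~~~
~~~~~~
~~~+>~
~~+~~~
~~++~~
~~~~~~
step 7: ~~~~~~
~~~~~~
~~~++~
~~+~v~
~~++~~
~~~~~~
step 8: ~~~~~~
~~~~~~
~~~++~
~~+<+~
~~++~~
~~~~~~
step 9: ~~~~~~
~~~~~~
~~~^+~
~~+++~
~~++~~
~~~~~~
step 10: ~~~~~~
~~~~~~
~~<~+~
~~+++~
~~++~~
~~~~~~
step 11: ~~~~~~
~~^~~~
~~+~+~
~~+++~
~~++~~
~~~~~~
step 12: ~~~~~~
~~+>~~
~~+~+~
~~+++~
~~++~~
~~~~~~
step 13: ~~~~~~
~~++~~
~~+v+~
~~+++~
~~++~~
~~~~~~
step 14: ~~~~~~
~~++~~
~~<++~
~~+++~
~~++~~
~~~~~~
step 15: ~~~~~~
~~++~~
~~~++~
~~v++~
~~++~~
~~~~~~
step 16: ~~~~~~
~~++~~
~~~++~
~~~>+~
~~++~~
~~~~~~
step 17: ~~~~~~
~~++~~
~~~^+~
~~~~+~
~~++~~
~~~~~~
step 18: ~~~~~~
~~++~~
~~<~+~
~~~~+~
~~++~~
~~~~~~
step 19: ~~~~~~
~~^+~~
~~+~+~
~~~~+~
~~++~~
~~~~~~
step 20: ~~~~~~
~<~+~~
~~+~+~
~~~~+~
~~++~~
~~~~~~
step 21: ~^~~~~
~+~+~~
~~+~+~
~~~~+~
~~++~~
~~~~~~
step 22: ~+>~~~
~+~+~~
~~+~+~
~~~~+~
~~++~~
~~~~~~
step 23: ~++~~~
~+v+~~
~~+~+~
~~~~+~
~~++~~
~~~~~~
step 24: ~++~~~
~<++~~
~~+~+~
~~~~+~
~~++~~
~~~~~~
step 25: ~++~~~
~~++~~
~v+~+~
~~~~+~
~~++~~
~~~~~~
step 26: ~++~~~
~~++~~
<++~+~
~~~~+~
~~++~~
~~~~~~
step 27: ~++~~~
^~++~~
+++~+~
~~~~+~
~~++~~
~~~~~~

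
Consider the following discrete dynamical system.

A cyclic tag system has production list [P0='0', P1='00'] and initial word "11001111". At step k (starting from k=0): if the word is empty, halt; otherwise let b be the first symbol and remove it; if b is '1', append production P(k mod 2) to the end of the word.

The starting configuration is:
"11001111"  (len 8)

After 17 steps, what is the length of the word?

0

[0] "11001111"  (len 8)
[1] "10011110"  (len 8)
[2] "001111000"  (len 9)
[3] "01111000"  (len 8)
[4] "1111000"  (len 7)
[5] "1110000"  (len 7)
[6] "11000000"  (len 8)
[7] "10000000"  (len 8)
[8] "000000000"  (len 9)
[9] "00000000"  (len 8)
[10] "0000000"  (len 7)
[11] "000000"  (len 6)
[12] "00000"  (len 5)
[13] "0000"  (len 4)
[14] "000"  (len 3)
[15] "00"  (len 2)
[16] "0"  (len 1)
[17] (halted — word empty)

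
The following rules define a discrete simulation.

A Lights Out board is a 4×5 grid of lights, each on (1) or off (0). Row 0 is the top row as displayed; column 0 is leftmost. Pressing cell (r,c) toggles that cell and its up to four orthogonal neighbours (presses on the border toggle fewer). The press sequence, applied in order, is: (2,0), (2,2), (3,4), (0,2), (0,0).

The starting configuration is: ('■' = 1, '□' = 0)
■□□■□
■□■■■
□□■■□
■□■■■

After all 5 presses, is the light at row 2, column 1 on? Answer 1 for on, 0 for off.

gen 0: ■□□■□
■□■■■
□□■■□
■□■■■
gen 1: ■□□■□
□□■■■
■■■■□
□□■■■
gen 2: ■□□■□
□□□■■
■□□□□
□□□■■
gen 3: ■□□■□
□□□■■
■□□□■
□□□□□
gen 4: ■■■□□
□□■■■
■□□□■
□□□□□
gen 5: □□■□□
■□■■■
■□□□■
□□□□□

0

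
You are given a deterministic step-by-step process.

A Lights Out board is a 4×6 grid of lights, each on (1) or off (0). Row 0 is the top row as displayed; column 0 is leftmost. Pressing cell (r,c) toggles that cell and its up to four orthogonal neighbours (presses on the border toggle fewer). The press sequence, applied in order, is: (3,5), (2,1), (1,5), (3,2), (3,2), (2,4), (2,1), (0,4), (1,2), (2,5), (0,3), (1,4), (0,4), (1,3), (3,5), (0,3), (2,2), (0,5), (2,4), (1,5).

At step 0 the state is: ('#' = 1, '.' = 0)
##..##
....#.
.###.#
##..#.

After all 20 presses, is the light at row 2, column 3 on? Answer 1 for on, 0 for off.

t=0: ##..##
....#.
.###.#
##..#.
t=1: ##..##
....#.
.###..
##...#
t=2: ##..##
.#..#.
#..#..
#....#
t=3: ##..#.
.#...#
#..#.#
#....#
t=4: ##..#.
.#...#
#.##.#
####.#
t=5: ##..#.
.#...#
#..#.#
#....#
t=6: ##..#.
.#..##
#...#.
#...##
t=7: ##..#.
....##
.##.#.
##..##
t=8: ##.#.#
.....#
.##.#.
##..##
t=9: ####.#
.###.#
.#..#.
##..##
t=10: ####.#
.###..
.#...#
##..#.
t=11: ##..##
.##...
.#...#
##..#.
t=12: ##...#
.#####
.#..##
##..#.
t=13: ##.##.
.###.#
.#..##
##..#.
t=14: ##..#.
.#..##
.#.###
##..#.
t=15: ##..#.
.#..##
.#.##.
##...#
t=16: ####..
.#.###
.#.##.
##...#
t=17: ####..
.#####
..#.#.
###..#
t=18: ######
.####.
..#.#.
###..#
t=19: ######
.###..
..##.#
###.##
t=20: #####.
.#####
..##..
###.##

1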